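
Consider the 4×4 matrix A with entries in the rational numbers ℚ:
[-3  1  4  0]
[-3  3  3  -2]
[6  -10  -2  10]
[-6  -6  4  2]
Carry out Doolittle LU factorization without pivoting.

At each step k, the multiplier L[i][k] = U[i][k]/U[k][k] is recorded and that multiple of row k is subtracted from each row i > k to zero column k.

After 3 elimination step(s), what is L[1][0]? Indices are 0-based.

L[1][0] = 1

Step 1: pivot at (0,0) is -3.
  row1 ← row1 − (1)·row0  ⇒  L[1][0]=1, U row1=(0, 2, -1, -2)
  row2 ← row2 − (-2)·row0  ⇒  L[2][0]=-2, U row2=(0, -8, 6, 10)
  row3 ← row3 − (2)·row0  ⇒  L[3][0]=2, U row3=(0, -8, -4, 2)
Step 2: pivot at (1,1) is 2.
  row2 ← row2 − (-4)·row1  ⇒  L[2][1]=-4, U row2=(0, 0, 2, 2)
  row3 ← row3 − (-4)·row1  ⇒  L[3][1]=-4, U row3=(0, 0, -8, -6)
Step 3: pivot at (2,2) is 2.
  row3 ← row3 − (-4)·row2  ⇒  L[3][2]=-4, U row3=(0, 0, 0, 2)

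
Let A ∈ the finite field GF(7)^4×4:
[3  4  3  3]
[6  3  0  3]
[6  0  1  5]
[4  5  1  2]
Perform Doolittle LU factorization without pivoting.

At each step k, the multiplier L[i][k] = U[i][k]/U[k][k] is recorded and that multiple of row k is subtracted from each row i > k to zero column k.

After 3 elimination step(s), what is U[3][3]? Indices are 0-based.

U[3][3] = 4

k=0: U[0][0]=3
  eliminate (1,0): mult=2, new row 1: (0, 2, 1, 4); set L[1][0]=2
  eliminate (2,0): mult=2, new row 2: (0, 6, 2, 6); set L[2][0]=2
  eliminate (3,0): mult=6, new row 3: (0, 2, 4, 5); set L[3][0]=6
k=1: U[1][1]=2
  eliminate (2,1): mult=3, new row 2: (0, 0, 6, 1); set L[2][1]=3
  eliminate (3,1): mult=1, new row 3: (0, 0, 3, 1); set L[3][1]=1
k=2: U[2][2]=6
  eliminate (3,2): mult=4, new row 3: (0, 0, 0, 4); set L[3][2]=4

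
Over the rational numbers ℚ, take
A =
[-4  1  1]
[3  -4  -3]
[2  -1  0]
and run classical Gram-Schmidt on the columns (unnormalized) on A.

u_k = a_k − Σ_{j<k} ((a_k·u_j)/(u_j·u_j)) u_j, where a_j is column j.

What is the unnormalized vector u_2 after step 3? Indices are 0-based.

u_2 = (5/18, -1/9, 13/18)

Step 1: u_0 = a_0 = (-4, 3, 2).
Step 2: u_1 = a_1 − (-18/29)·u_0 = (-43/29, -62/29, 7/29).
Step 3: u_2 = a_2 − (-13/29)·u_0 − (13/18)·u_1 = (5/18, -1/9, 13/18).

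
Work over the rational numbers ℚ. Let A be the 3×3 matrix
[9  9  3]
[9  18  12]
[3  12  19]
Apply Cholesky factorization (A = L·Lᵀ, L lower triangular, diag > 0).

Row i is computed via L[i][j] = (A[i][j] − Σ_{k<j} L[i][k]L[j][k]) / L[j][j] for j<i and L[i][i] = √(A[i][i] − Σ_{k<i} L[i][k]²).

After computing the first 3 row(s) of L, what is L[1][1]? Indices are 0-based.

L[1][1] = 3

Step 1: L[0][0] = √(9) = 3.
  L[1][0] = (9) / L[0][0] = 3.
Step 2: L[1][1] = √(9) = 3.
  L[2][0] = (3) / L[0][0] = 1.
  L[2][1] = (9) / L[1][1] = 3.
Step 3: L[2][2] = √(9) = 3.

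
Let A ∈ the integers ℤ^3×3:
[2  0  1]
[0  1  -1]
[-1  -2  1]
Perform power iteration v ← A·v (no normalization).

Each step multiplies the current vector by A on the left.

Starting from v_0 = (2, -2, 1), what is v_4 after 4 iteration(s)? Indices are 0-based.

v_4 = (63, -13, -7)

v_0 = (2, -2, 1).
v_1 = A·v_0 = (5, -3, 3).
v_2 = A·v_1 = (13, -6, 4).
v_3 = A·v_2 = (30, -10, 3).
v_4 = A·v_3 = (63, -13, -7).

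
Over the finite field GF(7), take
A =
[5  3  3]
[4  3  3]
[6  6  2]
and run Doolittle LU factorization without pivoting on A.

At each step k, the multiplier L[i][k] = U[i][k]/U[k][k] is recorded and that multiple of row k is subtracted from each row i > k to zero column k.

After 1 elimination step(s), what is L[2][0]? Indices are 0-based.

k=0: U[0][0]=5
  eliminate (1,0): mult=5, new row 1: (0, 2, 2); set L[1][0]=5
  eliminate (2,0): mult=4, new row 2: (0, 1, 4); set L[2][0]=4

L[2][0] = 4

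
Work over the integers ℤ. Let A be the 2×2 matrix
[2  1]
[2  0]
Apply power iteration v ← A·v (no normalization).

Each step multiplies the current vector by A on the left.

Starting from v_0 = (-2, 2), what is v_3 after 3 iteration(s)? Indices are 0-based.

v_3 = (-20, -16)

v_0 = (-2, 2).
v_1 = A·v_0 = (-2, -4).
v_2 = A·v_1 = (-8, -4).
v_3 = A·v_2 = (-20, -16).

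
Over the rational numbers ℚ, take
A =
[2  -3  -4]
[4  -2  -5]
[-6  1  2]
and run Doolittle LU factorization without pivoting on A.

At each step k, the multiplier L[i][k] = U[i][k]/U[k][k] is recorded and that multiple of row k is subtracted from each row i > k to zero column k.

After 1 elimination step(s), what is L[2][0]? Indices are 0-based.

L[2][0] = -3

Step 1: pivot at (0,0) is 2.
  row1 ← row1 − (2)·row0  ⇒  L[1][0]=2, U row1=(0, 4, 3)
  row2 ← row2 − (-3)·row0  ⇒  L[2][0]=-3, U row2=(0, -8, -10)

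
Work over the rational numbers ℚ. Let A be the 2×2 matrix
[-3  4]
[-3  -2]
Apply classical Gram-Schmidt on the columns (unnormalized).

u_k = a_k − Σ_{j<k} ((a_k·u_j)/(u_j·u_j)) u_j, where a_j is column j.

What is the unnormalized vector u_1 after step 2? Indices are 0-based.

u_1 = (3, -3)

Step 1: u_0 = a_0 = (-3, -3).
Step 2: u_1 = a_1 − (-1/3)·u_0 = (3, -3).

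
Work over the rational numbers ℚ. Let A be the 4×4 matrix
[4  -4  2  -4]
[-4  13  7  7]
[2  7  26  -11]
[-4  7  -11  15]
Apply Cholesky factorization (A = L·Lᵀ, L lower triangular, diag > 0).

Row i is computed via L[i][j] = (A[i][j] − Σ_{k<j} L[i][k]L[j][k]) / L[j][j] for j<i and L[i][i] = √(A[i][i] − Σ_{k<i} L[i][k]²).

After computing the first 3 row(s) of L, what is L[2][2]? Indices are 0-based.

L[2][2] = 4

Step 1: L[0][0] = √(4) = 2.
  L[1][0] = (-4) / L[0][0] = -2.
Step 2: L[1][1] = √(9) = 3.
  L[2][0] = (2) / L[0][0] = 1.
  L[2][1] = (9) / L[1][1] = 3.
Step 3: L[2][2] = √(16) = 4.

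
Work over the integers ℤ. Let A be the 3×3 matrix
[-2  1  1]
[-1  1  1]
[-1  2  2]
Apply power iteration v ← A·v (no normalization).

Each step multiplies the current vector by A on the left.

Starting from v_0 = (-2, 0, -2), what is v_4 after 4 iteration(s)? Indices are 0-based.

v_0 = (-2, 0, -2).
v_1 = A·v_0 = (2, 0, -2).
v_2 = A·v_1 = (-6, -4, -6).
v_3 = A·v_2 = (2, -4, -14).
v_4 = A·v_3 = (-22, -20, -38).

v_4 = (-22, -20, -38)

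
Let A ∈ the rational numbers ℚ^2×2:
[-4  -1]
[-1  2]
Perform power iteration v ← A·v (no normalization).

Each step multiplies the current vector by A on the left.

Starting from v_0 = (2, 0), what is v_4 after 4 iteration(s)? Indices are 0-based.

v_4 = (586, 88)

v_0 = (2, 0).
v_1 = A·v_0 = (-8, -2).
v_2 = A·v_1 = (34, 4).
v_3 = A·v_2 = (-140, -26).
v_4 = A·v_3 = (586, 88).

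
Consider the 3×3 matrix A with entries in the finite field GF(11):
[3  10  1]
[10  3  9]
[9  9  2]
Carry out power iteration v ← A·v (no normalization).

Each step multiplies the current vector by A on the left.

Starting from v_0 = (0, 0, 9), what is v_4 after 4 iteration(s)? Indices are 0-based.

v_4 = (2, 6, 7)

v_0 = (0, 0, 9).
v_1 = A·v_0 = (9, 4, 7).
v_2 = A·v_1 = (8, 0, 10).
v_3 = A·v_2 = (1, 5, 4).
v_4 = A·v_3 = (2, 6, 7).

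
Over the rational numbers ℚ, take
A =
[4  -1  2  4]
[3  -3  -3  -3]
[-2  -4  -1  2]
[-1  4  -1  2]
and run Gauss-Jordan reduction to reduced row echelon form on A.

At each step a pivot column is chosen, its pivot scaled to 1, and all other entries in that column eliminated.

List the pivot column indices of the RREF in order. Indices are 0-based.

pivot columns: 0, 1, 2, 3

[1] R0 /= 4  ⇒  (1, -1/4, 1/2, 1)
     R1 -= 3·R0  ⇒  (0, -9/4, -9/2, -6)
     R2 -= -2·R0  ⇒  (0, -9/2, 0, 4)
     R3 -= -1·R0  ⇒  (0, 15/4, -1/2, 3)
[2] R1 /= -9/4  ⇒  (0, 1, 2, 8/3)
     R0 -= -1/4·R1  ⇒  (1, 0, 1, 5/3)
     R2 -= -9/2·R1  ⇒  (0, 0, 9, 16)
     R3 -= 15/4·R1  ⇒  (0, 0, -8, -7)
[3] R2 /= 9  ⇒  (0, 0, 1, 16/9)
     R0 -= 1·R2  ⇒  (1, 0, 0, -1/9)
     R1 -= 2·R2  ⇒  (0, 1, 0, -8/9)
     R3 -= -8·R2  ⇒  (0, 0, 0, 65/9)
[4] R3 /= 65/9  ⇒  (0, 0, 0, 1)
     R0 -= -1/9·R3  ⇒  (1, 0, 0, 0)
     R1 -= -8/9·R3  ⇒  (0, 1, 0, 0)
     R2 -= 16/9·R3  ⇒  (0, 0, 1, 0)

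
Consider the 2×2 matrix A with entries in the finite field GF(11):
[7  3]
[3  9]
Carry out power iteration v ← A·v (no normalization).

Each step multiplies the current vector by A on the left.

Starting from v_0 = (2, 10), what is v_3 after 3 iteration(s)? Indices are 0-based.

v_3 = (10, 5)

v_0 = (2, 10).
v_1 = A·v_0 = (0, 8).
v_2 = A·v_1 = (2, 6).
v_3 = A·v_2 = (10, 5).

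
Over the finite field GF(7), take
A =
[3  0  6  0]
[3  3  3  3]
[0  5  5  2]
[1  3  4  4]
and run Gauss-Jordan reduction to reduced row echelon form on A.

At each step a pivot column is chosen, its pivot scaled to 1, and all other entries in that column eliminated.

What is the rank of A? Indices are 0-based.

pivot(0,0)=3: scale R0 → (1, 0, 2, 0)
  clear (1,0): R1 −= (3)R0 → (0, 3, 4, 3)
  clear (3,0): R3 −= (1)R0 → (0, 3, 2, 4)
pivot(1,1)=3: scale R1 → (0, 1, 6, 1)
  clear (2,1): R2 −= (5)R1 → (0, 0, 3, 4)
  clear (3,1): R3 −= (3)R1 → (0, 0, 5, 1)
pivot(2,2)=3: scale R2 → (0, 0, 1, 6)
  clear (0,2): R0 −= (2)R2 → (1, 0, 0, 2)
  clear (1,2): R1 −= (6)R2 → (0, 1, 0, 0)
  clear (3,2): R3 −= (5)R2 → (0, 0, 0, 6)
pivot(3,3)=6: scale R3 → (0, 0, 0, 1)
  clear (0,3): R0 −= (2)R3 → (1, 0, 0, 0)
  clear (2,3): R2 −= (6)R3 → (0, 0, 1, 0)

rank = 4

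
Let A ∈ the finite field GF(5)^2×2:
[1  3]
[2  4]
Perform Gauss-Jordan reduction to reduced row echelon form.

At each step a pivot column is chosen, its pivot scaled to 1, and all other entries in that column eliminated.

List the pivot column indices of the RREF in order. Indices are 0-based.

pivot(0,0)=1: scale R0 → (1, 3)
  clear (1,0): R1 −= (2)R0 → (0, 3)
pivot(1,1)=3: scale R1 → (0, 1)
  clear (0,1): R0 −= (3)R1 → (1, 0)

pivot columns: 0, 1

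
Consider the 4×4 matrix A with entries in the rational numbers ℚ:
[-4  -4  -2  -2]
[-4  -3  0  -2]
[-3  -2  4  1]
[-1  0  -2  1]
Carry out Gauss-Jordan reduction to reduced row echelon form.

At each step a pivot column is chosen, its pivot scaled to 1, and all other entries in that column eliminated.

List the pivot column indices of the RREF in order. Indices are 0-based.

pivot columns: 0, 1, 2, 3

step 1: normalize row 0 (÷-4) = (1, 1, 1/2, 1/2)
  row 1: subtract -4×row0 = (0, 1, 2, 0)
  row 2: subtract -3×row0 = (0, 1, 11/2, 5/2)
  row 3: subtract -1×row0 = (0, 1, -3/2, 3/2)
step 2: normalize row 1 (÷1) = (0, 1, 2, 0)
  row 0: subtract 1×row1 = (1, 0, -3/2, 1/2)
  row 2: subtract 1×row1 = (0, 0, 7/2, 5/2)
  row 3: subtract 1×row1 = (0, 0, -7/2, 3/2)
step 3: normalize row 2 (÷7/2) = (0, 0, 1, 5/7)
  row 0: subtract -3/2×row2 = (1, 0, 0, 11/7)
  row 1: subtract 2×row2 = (0, 1, 0, -10/7)
  row 3: subtract -7/2×row2 = (0, 0, 0, 4)
step 4: normalize row 3 (÷4) = (0, 0, 0, 1)
  row 0: subtract 11/7×row3 = (1, 0, 0, 0)
  row 1: subtract -10/7×row3 = (0, 1, 0, 0)
  row 2: subtract 5/7×row3 = (0, 0, 1, 0)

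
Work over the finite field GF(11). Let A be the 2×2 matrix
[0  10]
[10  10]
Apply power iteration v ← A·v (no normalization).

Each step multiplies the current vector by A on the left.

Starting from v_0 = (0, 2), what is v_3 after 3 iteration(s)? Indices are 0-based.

v_0 = (0, 2).
v_1 = A·v_0 = (9, 9).
v_2 = A·v_1 = (2, 4).
v_3 = A·v_2 = (7, 5).

v_3 = (7, 5)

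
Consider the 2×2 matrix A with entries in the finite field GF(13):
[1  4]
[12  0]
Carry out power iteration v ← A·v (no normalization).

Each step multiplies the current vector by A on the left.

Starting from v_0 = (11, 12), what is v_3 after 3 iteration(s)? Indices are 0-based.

v_3 = (0, 11)

v_0 = (11, 12).
v_1 = A·v_0 = (7, 2).
v_2 = A·v_1 = (2, 6).
v_3 = A·v_2 = (0, 11).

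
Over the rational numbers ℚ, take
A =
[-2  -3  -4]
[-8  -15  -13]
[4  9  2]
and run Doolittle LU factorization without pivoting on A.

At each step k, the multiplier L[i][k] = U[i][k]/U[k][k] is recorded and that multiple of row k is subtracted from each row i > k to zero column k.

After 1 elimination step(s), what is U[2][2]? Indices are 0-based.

k=0: U[0][0]=-2
  eliminate (1,0): mult=4, new row 1: (0, -3, 3); set L[1][0]=4
  eliminate (2,0): mult=-2, new row 2: (0, 3, -6); set L[2][0]=-2

U[2][2] = -6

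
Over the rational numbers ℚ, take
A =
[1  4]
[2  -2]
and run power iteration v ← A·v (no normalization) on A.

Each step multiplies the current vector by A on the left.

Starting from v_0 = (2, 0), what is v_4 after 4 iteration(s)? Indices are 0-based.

v_0 = (2, 0).
v_1 = A·v_0 = (2, 4).
v_2 = A·v_1 = (18, -4).
v_3 = A·v_2 = (2, 44).
v_4 = A·v_3 = (178, -84).

v_4 = (178, -84)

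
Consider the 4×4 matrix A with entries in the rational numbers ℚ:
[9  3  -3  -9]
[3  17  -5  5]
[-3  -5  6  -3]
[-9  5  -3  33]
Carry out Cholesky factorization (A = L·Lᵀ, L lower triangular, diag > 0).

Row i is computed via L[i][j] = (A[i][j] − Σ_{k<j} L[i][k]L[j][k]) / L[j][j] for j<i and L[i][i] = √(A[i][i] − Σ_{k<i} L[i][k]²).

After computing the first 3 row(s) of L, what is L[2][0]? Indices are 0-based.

Step 1: L[0][0] = √(9) = 3.
  L[1][0] = (3) / L[0][0] = 1.
Step 2: L[1][1] = √(16) = 4.
  L[2][0] = (-3) / L[0][0] = -1.
  L[2][1] = (-4) / L[1][1] = -1.
Step 3: L[2][2] = √(4) = 2.

L[2][0] = -1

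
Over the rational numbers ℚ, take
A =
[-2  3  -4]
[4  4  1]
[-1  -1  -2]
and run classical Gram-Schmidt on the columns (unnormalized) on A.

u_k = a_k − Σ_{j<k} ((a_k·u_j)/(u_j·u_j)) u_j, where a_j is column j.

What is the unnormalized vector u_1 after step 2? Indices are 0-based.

Step 1: u_0 = a_0 = (-2, 4, -1).
Step 2: u_1 = a_1 − (11/21)·u_0 = (85/21, 40/21, -10/21).

u_1 = (85/21, 40/21, -10/21)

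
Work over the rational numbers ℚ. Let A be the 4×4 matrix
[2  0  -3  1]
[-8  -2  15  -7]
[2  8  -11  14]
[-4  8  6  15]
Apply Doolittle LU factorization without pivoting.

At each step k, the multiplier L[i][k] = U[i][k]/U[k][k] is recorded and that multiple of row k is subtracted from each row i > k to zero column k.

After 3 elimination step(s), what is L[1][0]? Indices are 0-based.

L[1][0] = -4

k=0: U[0][0]=2
  eliminate (1,0): mult=-4, new row 1: (0, -2, 3, -3); set L[1][0]=-4
  eliminate (2,0): mult=1, new row 2: (0, 8, -8, 13); set L[2][0]=1
  eliminate (3,0): mult=-2, new row 3: (0, 8, 0, 17); set L[3][0]=-2
k=1: U[1][1]=-2
  eliminate (2,1): mult=-4, new row 2: (0, 0, 4, 1); set L[2][1]=-4
  eliminate (3,1): mult=-4, new row 3: (0, 0, 12, 5); set L[3][1]=-4
k=2: U[2][2]=4
  eliminate (3,2): mult=3, new row 3: (0, 0, 0, 2); set L[3][2]=3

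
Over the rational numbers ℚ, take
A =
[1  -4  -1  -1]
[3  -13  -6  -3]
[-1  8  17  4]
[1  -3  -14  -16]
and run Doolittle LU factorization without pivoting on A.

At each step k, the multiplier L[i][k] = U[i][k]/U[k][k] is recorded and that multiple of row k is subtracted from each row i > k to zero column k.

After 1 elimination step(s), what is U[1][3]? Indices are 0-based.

U[1][3] = 0

Step 1: pivot at (0,0) is 1.
  row1 ← row1 − (3)·row0  ⇒  L[1][0]=3, U row1=(0, -1, -3, 0)
  row2 ← row2 − (-1)·row0  ⇒  L[2][0]=-1, U row2=(0, 4, 16, 3)
  row3 ← row3 − (1)·row0  ⇒  L[3][0]=1, U row3=(0, 1, -13, -15)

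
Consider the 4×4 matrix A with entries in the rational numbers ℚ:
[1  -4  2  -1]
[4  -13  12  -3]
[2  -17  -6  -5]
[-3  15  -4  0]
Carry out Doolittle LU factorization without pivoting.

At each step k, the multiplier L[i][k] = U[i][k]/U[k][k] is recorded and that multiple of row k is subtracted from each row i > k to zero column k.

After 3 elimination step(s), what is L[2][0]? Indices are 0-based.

L[2][0] = 2

k=0: U[0][0]=1
  eliminate (1,0): mult=4, new row 1: (0, 3, 4, 1); set L[1][0]=4
  eliminate (2,0): mult=2, new row 2: (0, -9, -10, -3); set L[2][0]=2
  eliminate (3,0): mult=-3, new row 3: (0, 3, 2, -3); set L[3][0]=-3
k=1: U[1][1]=3
  eliminate (2,1): mult=-3, new row 2: (0, 0, 2, 0); set L[2][1]=-3
  eliminate (3,1): mult=1, new row 3: (0, 0, -2, -4); set L[3][1]=1
k=2: U[2][2]=2
  eliminate (3,2): mult=-1, new row 3: (0, 0, 0, -4); set L[3][2]=-1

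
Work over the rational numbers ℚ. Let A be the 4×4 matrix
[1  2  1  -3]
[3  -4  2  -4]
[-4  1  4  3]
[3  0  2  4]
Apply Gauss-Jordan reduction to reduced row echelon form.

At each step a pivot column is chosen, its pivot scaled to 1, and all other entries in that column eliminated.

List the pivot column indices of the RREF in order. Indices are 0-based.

pivot(0,0)=1: scale R0 → (1, 2, 1, -3)
  clear (1,0): R1 −= (3)R0 → (0, -10, -1, 5)
  clear (2,0): R2 −= (-4)R0 → (0, 9, 8, -9)
  clear (3,0): R3 −= (3)R0 → (0, -6, -1, 13)
pivot(1,1)=-10: scale R1 → (0, 1, 1/10, -1/2)
  clear (0,1): R0 −= (2)R1 → (1, 0, 4/5, -2)
  clear (2,1): R2 −= (9)R1 → (0, 0, 71/10, -9/2)
  clear (3,1): R3 −= (-6)R1 → (0, 0, -2/5, 10)
pivot(2,2)=71/10: scale R2 → (0, 0, 1, -45/71)
  clear (0,2): R0 −= (4/5)R2 → (1, 0, 0, -106/71)
  clear (1,2): R1 −= (1/10)R2 → (0, 1, 0, -31/71)
  clear (3,2): R3 −= (-2/5)R2 → (0, 0, 0, 692/71)
pivot(3,3)=692/71: scale R3 → (0, 0, 0, 1)
  clear (0,3): R0 −= (-106/71)R3 → (1, 0, 0, 0)
  clear (1,3): R1 −= (-31/71)R3 → (0, 1, 0, 0)
  clear (2,3): R2 −= (-45/71)R3 → (0, 0, 1, 0)

pivot columns: 0, 1, 2, 3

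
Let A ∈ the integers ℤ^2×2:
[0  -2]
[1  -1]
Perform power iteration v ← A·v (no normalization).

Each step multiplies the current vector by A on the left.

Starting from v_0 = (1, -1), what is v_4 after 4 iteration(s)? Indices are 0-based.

v_4 = (8, 4)

v_0 = (1, -1).
v_1 = A·v_0 = (2, 2).
v_2 = A·v_1 = (-4, 0).
v_3 = A·v_2 = (0, -4).
v_4 = A·v_3 = (8, 4).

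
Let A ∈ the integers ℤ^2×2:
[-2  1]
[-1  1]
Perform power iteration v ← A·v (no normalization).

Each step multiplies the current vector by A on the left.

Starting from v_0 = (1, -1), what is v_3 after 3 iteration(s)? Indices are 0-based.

v_3 = (-7, -3)

v_0 = (1, -1).
v_1 = A·v_0 = (-3, -2).
v_2 = A·v_1 = (4, 1).
v_3 = A·v_2 = (-7, -3).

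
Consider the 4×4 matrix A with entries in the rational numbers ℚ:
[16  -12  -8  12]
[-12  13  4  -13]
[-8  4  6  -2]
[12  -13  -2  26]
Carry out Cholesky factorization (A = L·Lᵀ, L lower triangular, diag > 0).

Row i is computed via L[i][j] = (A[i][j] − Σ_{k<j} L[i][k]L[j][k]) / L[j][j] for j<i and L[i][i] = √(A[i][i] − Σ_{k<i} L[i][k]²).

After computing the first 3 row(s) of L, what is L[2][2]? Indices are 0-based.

Step 1: L[0][0] = √(16) = 4.
  L[1][0] = (-12) / L[0][0] = -3.
Step 2: L[1][1] = √(4) = 2.
  L[2][0] = (-8) / L[0][0] = -2.
  L[2][1] = (-2) / L[1][1] = -1.
Step 3: L[2][2] = √(1) = 1.

L[2][2] = 1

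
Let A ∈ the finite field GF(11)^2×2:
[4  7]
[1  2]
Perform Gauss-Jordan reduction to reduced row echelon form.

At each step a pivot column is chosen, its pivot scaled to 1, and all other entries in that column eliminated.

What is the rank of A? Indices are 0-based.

rank = 2

[1] R0 /= 4  ⇒  (1, 10)
     R1 -= 1·R0  ⇒  (0, 3)
[2] R1 /= 3  ⇒  (0, 1)
     R0 -= 10·R1  ⇒  (1, 0)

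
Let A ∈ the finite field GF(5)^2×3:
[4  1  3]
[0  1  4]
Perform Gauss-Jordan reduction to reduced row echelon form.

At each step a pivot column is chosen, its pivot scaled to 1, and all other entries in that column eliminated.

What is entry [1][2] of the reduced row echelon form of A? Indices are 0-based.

M[1][2] = 4

[1] R0 /= 4  ⇒  (1, 4, 2)
[2] R1 /= 1  ⇒  (0, 1, 4)
     R0 -= 4·R1  ⇒  (1, 0, 1)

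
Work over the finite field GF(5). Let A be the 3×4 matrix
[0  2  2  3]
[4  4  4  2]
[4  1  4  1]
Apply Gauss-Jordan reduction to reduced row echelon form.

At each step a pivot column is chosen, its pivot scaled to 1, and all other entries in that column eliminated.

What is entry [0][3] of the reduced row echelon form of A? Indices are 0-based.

M[0][3] = 4

[1] R0 <-> R1
[1] R0 /= 4  ⇒  (1, 1, 1, 3)
     R2 -= 4·R0  ⇒  (0, 2, 0, 4)
[2] R1 /= 2  ⇒  (0, 1, 1, 4)
     R0 -= 1·R1  ⇒  (1, 0, 0, 4)
     R2 -= 2·R1  ⇒  (0, 0, 3, 1)
[3] R2 /= 3  ⇒  (0, 0, 1, 2)
     R1 -= 1·R2  ⇒  (0, 1, 0, 2)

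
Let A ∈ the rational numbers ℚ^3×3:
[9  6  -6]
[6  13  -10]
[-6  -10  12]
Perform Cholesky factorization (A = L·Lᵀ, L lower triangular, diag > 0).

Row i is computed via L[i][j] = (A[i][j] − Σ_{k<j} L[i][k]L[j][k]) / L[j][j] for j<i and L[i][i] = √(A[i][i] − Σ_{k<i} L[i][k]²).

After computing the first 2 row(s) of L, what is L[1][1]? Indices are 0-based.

L[1][1] = 3

Step 1: L[0][0] = √(9) = 3.
  L[1][0] = (6) / L[0][0] = 2.
Step 2: L[1][1] = √(9) = 3.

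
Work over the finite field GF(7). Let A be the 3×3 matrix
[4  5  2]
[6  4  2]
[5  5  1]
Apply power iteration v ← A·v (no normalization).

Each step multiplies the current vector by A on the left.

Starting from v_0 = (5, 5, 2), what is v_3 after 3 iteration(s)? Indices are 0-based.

v_0 = (5, 5, 2).
v_1 = A·v_0 = (0, 5, 3).
v_2 = A·v_1 = (3, 5, 0).
v_3 = A·v_2 = (2, 3, 5).

v_3 = (2, 3, 5)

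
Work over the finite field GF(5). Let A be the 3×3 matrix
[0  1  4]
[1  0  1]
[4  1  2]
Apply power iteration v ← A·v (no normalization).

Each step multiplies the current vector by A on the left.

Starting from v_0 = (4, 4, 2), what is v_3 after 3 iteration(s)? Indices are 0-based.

v_3 = (4, 4, 3)

v_0 = (4, 4, 2).
v_1 = A·v_0 = (2, 1, 4).
v_2 = A·v_1 = (2, 1, 2).
v_3 = A·v_2 = (4, 4, 3).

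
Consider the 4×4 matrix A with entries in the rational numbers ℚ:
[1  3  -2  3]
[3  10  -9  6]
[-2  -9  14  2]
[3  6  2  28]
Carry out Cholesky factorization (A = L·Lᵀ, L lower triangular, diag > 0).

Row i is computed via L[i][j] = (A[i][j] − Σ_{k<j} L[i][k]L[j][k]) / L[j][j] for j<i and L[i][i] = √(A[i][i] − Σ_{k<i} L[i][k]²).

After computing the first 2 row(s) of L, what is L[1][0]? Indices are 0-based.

Step 1: L[0][0] = √(1) = 1.
  L[1][0] = (3) / L[0][0] = 3.
Step 2: L[1][1] = √(1) = 1.

L[1][0] = 3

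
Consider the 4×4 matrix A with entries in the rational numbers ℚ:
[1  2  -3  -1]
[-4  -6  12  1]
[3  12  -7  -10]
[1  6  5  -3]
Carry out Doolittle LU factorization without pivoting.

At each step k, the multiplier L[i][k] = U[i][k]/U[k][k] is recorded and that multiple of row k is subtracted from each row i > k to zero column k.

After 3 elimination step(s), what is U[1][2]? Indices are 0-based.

[col 0] pivot 1
  R1 -= -4*R0 → (0, 2, 0, -3)  (L[1][0] := -4)
  R2 -= 3*R0 → (0, 6, 2, -7)  (L[2][0] := 3)
  R3 -= 1*R0 → (0, 4, 8, -2)  (L[3][0] := 1)
[col 1] pivot 2
  R2 -= 3*R1 → (0, 0, 2, 2)  (L[2][1] := 3)
  R3 -= 2*R1 → (0, 0, 8, 4)  (L[3][1] := 2)
[col 2] pivot 2
  R3 -= 4*R2 → (0, 0, 0, -4)  (L[3][2] := 4)

U[1][2] = 0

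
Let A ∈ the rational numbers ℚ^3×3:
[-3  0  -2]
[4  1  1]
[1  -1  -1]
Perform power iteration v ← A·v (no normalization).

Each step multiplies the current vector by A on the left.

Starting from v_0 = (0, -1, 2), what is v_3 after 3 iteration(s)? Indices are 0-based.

v_3 = (-34, 36, 34)

v_0 = (0, -1, 2).
v_1 = A·v_0 = (-4, 1, -1).
v_2 = A·v_1 = (14, -16, -4).
v_3 = A·v_2 = (-34, 36, 34).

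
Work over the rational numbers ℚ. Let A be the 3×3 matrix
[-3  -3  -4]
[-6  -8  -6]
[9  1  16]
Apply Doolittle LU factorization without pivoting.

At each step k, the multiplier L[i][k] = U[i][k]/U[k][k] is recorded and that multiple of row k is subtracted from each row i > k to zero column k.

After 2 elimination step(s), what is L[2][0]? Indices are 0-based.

L[2][0] = -3

[col 0] pivot -3
  R1 -= 2*R0 → (0, -2, 2)  (L[1][0] := 2)
  R2 -= -3*R0 → (0, -8, 4)  (L[2][0] := -3)
[col 1] pivot -2
  R2 -= 4*R1 → (0, 0, -4)  (L[2][1] := 4)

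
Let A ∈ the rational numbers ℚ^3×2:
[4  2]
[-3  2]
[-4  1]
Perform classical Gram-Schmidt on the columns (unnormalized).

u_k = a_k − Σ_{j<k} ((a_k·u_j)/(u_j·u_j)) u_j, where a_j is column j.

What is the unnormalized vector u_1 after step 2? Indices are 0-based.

Step 1: u_0 = a_0 = (4, -3, -4).
Step 2: u_1 = a_1 − (-2/41)·u_0 = (90/41, 76/41, 33/41).

u_1 = (90/41, 76/41, 33/41)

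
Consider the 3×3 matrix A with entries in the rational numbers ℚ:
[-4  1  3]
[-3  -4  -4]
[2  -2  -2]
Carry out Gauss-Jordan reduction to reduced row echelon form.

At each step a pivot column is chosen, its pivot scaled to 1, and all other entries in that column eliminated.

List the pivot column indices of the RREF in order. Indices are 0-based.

pivot(0,0)=-4: scale R0 → (1, -1/4, -3/4)
  clear (1,0): R1 −= (-3)R0 → (0, -19/4, -25/4)
  clear (2,0): R2 −= (2)R0 → (0, -3/2, -1/2)
pivot(1,1)=-19/4: scale R1 → (0, 1, 25/19)
  clear (0,1): R0 −= (-1/4)R1 → (1, 0, -8/19)
  clear (2,1): R2 −= (-3/2)R1 → (0, 0, 28/19)
pivot(2,2)=28/19: scale R2 → (0, 0, 1)
  clear (0,2): R0 −= (-8/19)R2 → (1, 0, 0)
  clear (1,2): R1 −= (25/19)R2 → (0, 1, 0)

pivot columns: 0, 1, 2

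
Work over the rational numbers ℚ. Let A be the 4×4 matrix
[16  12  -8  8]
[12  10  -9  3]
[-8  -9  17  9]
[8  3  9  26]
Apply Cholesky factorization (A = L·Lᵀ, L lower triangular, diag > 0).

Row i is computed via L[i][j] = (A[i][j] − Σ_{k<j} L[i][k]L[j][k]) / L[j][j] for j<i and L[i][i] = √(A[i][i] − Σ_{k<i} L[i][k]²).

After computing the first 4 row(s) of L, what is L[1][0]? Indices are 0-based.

Step 1: L[0][0] = √(16) = 4.
  L[1][0] = (12) / L[0][0] = 3.
Step 2: L[1][1] = √(1) = 1.
  L[2][0] = (-8) / L[0][0] = -2.
  L[2][1] = (-3) / L[1][1] = -3.
Step 3: L[2][2] = √(4) = 2.
  L[3][0] = (8) / L[0][0] = 2.
  L[3][1] = (-3) / L[1][1] = -3.
  L[3][2] = (4) / L[2][2] = 2.
Step 4: L[3][3] = √(9) = 3.

L[1][0] = 3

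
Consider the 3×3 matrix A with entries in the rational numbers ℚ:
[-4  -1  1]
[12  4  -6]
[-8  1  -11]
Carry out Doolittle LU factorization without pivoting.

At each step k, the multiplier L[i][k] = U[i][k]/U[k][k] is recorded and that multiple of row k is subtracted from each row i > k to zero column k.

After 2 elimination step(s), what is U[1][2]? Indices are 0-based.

k=0: U[0][0]=-4
  eliminate (1,0): mult=-3, new row 1: (0, 1, -3); set L[1][0]=-3
  eliminate (2,0): mult=2, new row 2: (0, 3, -13); set L[2][0]=2
k=1: U[1][1]=1
  eliminate (2,1): mult=3, new row 2: (0, 0, -4); set L[2][1]=3

U[1][2] = -3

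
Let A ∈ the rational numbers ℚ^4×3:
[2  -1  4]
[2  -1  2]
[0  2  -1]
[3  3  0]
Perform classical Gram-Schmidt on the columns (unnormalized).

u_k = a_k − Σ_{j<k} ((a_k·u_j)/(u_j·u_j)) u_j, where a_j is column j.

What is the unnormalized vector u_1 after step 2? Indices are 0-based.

Step 1: u_0 = a_0 = (2, 2, 0, 3).
Step 2: u_1 = a_1 − (5/17)·u_0 = (-27/17, -27/17, 2, 36/17).

u_1 = (-27/17, -27/17, 2, 36/17)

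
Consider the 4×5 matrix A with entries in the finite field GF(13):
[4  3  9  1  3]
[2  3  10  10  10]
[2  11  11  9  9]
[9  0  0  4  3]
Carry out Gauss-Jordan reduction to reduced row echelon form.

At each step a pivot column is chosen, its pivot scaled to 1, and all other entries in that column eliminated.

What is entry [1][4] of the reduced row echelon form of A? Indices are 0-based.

step 1: normalize row 0 (÷4) = (1, 4, 12, 10, 4)
  row 1: subtract 2×row0 = (0, 8, 12, 3, 2)
  row 2: subtract 2×row0 = (0, 3, 0, 2, 1)
  row 3: subtract 9×row0 = (0, 3, 9, 5, 6)
step 2: normalize row 1 (÷8) = (0, 1, 8, 2, 10)
  row 0: subtract 4×row1 = (1, 0, 6, 2, 3)
  row 2: subtract 3×row1 = (0, 0, 2, 9, 10)
  row 3: subtract 3×row1 = (0, 0, 11, 12, 2)
step 3: normalize row 2 (÷2) = (0, 0, 1, 11, 5)
  row 0: subtract 6×row2 = (1, 0, 0, 1, 12)
  row 1: subtract 8×row2 = (0, 1, 0, 5, 9)
  row 3: subtract 11×row2 = (0, 0, 0, 8, 12)
step 4: normalize row 3 (÷8) = (0, 0, 0, 1, 8)
  row 0: subtract 1×row3 = (1, 0, 0, 0, 4)
  row 1: subtract 5×row3 = (0, 1, 0, 0, 8)
  row 2: subtract 11×row3 = (0, 0, 1, 0, 8)

M[1][4] = 8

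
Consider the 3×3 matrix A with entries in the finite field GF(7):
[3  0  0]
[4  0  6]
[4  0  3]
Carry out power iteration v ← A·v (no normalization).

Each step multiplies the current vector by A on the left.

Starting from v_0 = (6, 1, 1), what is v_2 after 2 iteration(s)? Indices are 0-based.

v_2 = (5, 3, 6)

v_0 = (6, 1, 1).
v_1 = A·v_0 = (4, 2, 6).
v_2 = A·v_1 = (5, 3, 6).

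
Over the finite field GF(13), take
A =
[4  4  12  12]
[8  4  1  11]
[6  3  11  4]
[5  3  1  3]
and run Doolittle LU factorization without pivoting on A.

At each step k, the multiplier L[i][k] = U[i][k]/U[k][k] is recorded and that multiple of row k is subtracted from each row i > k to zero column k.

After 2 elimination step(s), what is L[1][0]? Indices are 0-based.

L[1][0] = 2

[col 0] pivot 4
  R1 -= 2*R0 → (0, 9, 3, 0)  (L[1][0] := 2)
  R2 -= 8*R0 → (0, 10, 6, 12)  (L[2][0] := 8)
  R3 -= 11*R0 → (0, 11, 12, 1)  (L[3][0] := 11)
[col 1] pivot 9
  R2 -= 4*R1 → (0, 0, 7, 12)  (L[2][1] := 4)
  R3 -= 7*R1 → (0, 0, 4, 1)  (L[3][1] := 7)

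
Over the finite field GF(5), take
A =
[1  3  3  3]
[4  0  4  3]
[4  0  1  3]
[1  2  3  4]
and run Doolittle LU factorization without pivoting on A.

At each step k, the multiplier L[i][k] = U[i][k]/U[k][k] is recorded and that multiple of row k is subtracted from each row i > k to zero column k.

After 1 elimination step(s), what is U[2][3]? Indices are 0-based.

U[2][3] = 1

Step 1: pivot at (0,0) is 1.
  row1 ← row1 − (4)·row0  ⇒  L[1][0]=4, U row1=(0, 3, 2, 1)
  row2 ← row2 − (4)·row0  ⇒  L[2][0]=4, U row2=(0, 3, 4, 1)
  row3 ← row3 − (1)·row0  ⇒  L[3][0]=1, U row3=(0, 4, 0, 1)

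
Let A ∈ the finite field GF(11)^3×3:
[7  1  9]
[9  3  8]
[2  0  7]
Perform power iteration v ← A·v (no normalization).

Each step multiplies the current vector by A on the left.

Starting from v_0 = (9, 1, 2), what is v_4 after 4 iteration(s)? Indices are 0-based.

v_0 = (9, 1, 2).
v_1 = A·v_0 = (5, 1, 10).
v_2 = A·v_1 = (5, 7, 3).
v_3 = A·v_2 = (3, 2, 9).
v_4 = A·v_3 = (5, 6, 3).

v_4 = (5, 6, 3)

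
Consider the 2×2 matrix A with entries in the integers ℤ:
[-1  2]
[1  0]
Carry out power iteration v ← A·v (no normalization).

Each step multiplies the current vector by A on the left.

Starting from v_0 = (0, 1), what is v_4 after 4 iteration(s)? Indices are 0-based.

v_0 = (0, 1).
v_1 = A·v_0 = (2, 0).
v_2 = A·v_1 = (-2, 2).
v_3 = A·v_2 = (6, -2).
v_4 = A·v_3 = (-10, 6).

v_4 = (-10, 6)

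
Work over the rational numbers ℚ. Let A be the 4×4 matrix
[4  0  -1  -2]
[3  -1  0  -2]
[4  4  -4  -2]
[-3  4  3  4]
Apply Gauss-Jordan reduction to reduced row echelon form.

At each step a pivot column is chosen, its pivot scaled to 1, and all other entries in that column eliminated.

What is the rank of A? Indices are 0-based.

step 1: normalize row 0 (÷4) = (1, 0, -1/4, -1/2)
  row 1: subtract 3×row0 = (0, -1, 3/4, -1/2)
  row 2: subtract 4×row0 = (0, 4, -3, 0)
  row 3: subtract -3×row0 = (0, 4, 9/4, 5/2)
step 2: normalize row 1 (÷-1) = (0, 1, -3/4, 1/2)
  row 2: subtract 4×row1 = (0, 0, 0, -2)
  row 3: subtract 4×row1 = (0, 0, 21/4, 1/2)
step 3: exchange rows 2,3
step 3: normalize row 2 (÷21/4) = (0, 0, 1, 2/21)
  row 0: subtract -1/4×row2 = (1, 0, 0, -10/21)
  row 1: subtract -3/4×row2 = (0, 1, 0, 4/7)
step 4: normalize row 3 (÷-2) = (0, 0, 0, 1)
  row 0: subtract -10/21×row3 = (1, 0, 0, 0)
  row 1: subtract 4/7×row3 = (0, 1, 0, 0)
  row 2: subtract 2/21×row3 = (0, 0, 1, 0)

rank = 4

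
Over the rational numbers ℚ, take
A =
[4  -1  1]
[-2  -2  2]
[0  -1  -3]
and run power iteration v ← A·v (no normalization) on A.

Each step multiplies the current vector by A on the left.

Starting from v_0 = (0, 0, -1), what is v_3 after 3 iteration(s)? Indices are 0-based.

v_0 = (0, 0, -1).
v_1 = A·v_0 = (-1, -2, 3).
v_2 = A·v_1 = (1, 12, -7).
v_3 = A·v_2 = (-15, -40, 9).

v_3 = (-15, -40, 9)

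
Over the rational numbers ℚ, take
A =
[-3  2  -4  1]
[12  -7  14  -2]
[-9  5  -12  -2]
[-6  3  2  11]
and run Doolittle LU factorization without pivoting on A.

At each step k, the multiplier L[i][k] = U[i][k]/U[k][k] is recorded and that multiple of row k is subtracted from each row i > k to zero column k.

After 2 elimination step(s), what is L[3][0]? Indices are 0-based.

L[3][0] = 2

Step 1: pivot at (0,0) is -3.
  row1 ← row1 − (-4)·row0  ⇒  L[1][0]=-4, U row1=(0, 1, -2, 2)
  row2 ← row2 − (3)·row0  ⇒  L[2][0]=3, U row2=(0, -1, 0, -5)
  row3 ← row3 − (2)·row0  ⇒  L[3][0]=2, U row3=(0, -1, 10, 9)
Step 2: pivot at (1,1) is 1.
  row2 ← row2 − (-1)·row1  ⇒  L[2][1]=-1, U row2=(0, 0, -2, -3)
  row3 ← row3 − (-1)·row1  ⇒  L[3][1]=-1, U row3=(0, 0, 8, 11)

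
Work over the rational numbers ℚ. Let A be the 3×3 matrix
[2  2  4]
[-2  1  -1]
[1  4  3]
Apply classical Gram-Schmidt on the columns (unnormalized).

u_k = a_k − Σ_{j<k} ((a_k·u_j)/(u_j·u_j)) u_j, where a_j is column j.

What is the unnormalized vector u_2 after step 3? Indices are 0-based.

u_2 = (12/17, 8/17, -8/17)

Step 1: u_0 = a_0 = (2, -2, 1).
Step 2: u_1 = a_1 − (2/3)·u_0 = (2/3, 7/3, 10/3).
Step 3: u_2 = a_2 − (13/9)·u_0 − (31/51)·u_1 = (12/17, 8/17, -8/17).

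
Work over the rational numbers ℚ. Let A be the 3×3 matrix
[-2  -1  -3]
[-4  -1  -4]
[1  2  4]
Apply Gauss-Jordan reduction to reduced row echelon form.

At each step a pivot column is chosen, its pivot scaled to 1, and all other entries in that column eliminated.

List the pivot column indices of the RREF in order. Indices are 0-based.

pivot columns: 0, 1, 2

pivot(0,0)=-2: scale R0 → (1, 1/2, 3/2)
  clear (1,0): R1 −= (-4)R0 → (0, 1, 2)
  clear (2,0): R2 −= (1)R0 → (0, 3/2, 5/2)
pivot(1,1)=1: scale R1 → (0, 1, 2)
  clear (0,1): R0 −= (1/2)R1 → (1, 0, 1/2)
  clear (2,1): R2 −= (3/2)R1 → (0, 0, -1/2)
pivot(2,2)=-1/2: scale R2 → (0, 0, 1)
  clear (0,2): R0 −= (1/2)R2 → (1, 0, 0)
  clear (1,2): R1 −= (2)R2 → (0, 1, 0)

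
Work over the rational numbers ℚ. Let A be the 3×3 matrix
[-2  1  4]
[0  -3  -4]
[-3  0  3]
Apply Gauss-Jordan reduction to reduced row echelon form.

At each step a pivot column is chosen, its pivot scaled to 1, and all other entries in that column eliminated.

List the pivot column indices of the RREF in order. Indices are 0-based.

pivot columns: 0, 1, 2

pivot(0,0)=-2: scale R0 → (1, -1/2, -2)
  clear (2,0): R2 −= (-3)R0 → (0, -3/2, -3)
pivot(1,1)=-3: scale R1 → (0, 1, 4/3)
  clear (0,1): R0 −= (-1/2)R1 → (1, 0, -4/3)
  clear (2,1): R2 −= (-3/2)R1 → (0, 0, -1)
pivot(2,2)=-1: scale R2 → (0, 0, 1)
  clear (0,2): R0 −= (-4/3)R2 → (1, 0, 0)
  clear (1,2): R1 −= (4/3)R2 → (0, 1, 0)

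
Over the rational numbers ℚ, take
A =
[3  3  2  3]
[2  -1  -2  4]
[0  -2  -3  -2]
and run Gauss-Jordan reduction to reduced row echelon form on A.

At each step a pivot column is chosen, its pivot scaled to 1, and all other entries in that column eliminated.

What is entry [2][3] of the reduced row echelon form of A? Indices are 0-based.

pivot(0,0)=3: scale R0 → (1, 1, 2/3, 1)
  clear (1,0): R1 −= (2)R0 → (0, -3, -10/3, 2)
pivot(1,1)=-3: scale R1 → (0, 1, 10/9, -2/3)
  clear (0,1): R0 −= (1)R1 → (1, 0, -4/9, 5/3)
  clear (2,1): R2 −= (-2)R1 → (0, 0, -7/9, -10/3)
pivot(2,2)=-7/9: scale R2 → (0, 0, 1, 30/7)
  clear (0,2): R0 −= (-4/9)R2 → (1, 0, 0, 25/7)
  clear (1,2): R1 −= (10/9)R2 → (0, 1, 0, -38/7)

M[2][3] = 30/7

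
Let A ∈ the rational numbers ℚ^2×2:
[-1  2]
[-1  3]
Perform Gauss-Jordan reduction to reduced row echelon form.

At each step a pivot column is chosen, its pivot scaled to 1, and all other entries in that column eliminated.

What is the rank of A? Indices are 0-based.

rank = 2

pivot(0,0)=-1: scale R0 → (1, -2)
  clear (1,0): R1 −= (-1)R0 → (0, 1)
pivot(1,1)=1: scale R1 → (0, 1)
  clear (0,1): R0 −= (-2)R1 → (1, 0)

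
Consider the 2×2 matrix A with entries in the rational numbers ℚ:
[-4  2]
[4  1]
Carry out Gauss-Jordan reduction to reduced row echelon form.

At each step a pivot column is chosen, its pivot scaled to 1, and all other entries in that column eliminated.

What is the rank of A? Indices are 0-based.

rank = 2

pivot(0,0)=-4: scale R0 → (1, -1/2)
  clear (1,0): R1 −= (4)R0 → (0, 3)
pivot(1,1)=3: scale R1 → (0, 1)
  clear (0,1): R0 −= (-1/2)R1 → (1, 0)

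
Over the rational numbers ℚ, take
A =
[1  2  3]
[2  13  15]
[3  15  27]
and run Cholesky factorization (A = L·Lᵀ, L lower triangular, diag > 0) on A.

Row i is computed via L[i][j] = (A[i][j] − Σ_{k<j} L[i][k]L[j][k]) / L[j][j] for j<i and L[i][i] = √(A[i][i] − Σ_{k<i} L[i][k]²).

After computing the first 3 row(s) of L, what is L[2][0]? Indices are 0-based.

L[2][0] = 3

Step 1: L[0][0] = √(1) = 1.
  L[1][0] = (2) / L[0][0] = 2.
Step 2: L[1][1] = √(9) = 3.
  L[2][0] = (3) / L[0][0] = 3.
  L[2][1] = (9) / L[1][1] = 3.
Step 3: L[2][2] = √(9) = 3.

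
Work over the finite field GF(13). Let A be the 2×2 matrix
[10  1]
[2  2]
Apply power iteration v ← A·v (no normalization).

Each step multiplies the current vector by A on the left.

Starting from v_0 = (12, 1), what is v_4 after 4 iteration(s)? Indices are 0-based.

v_0 = (12, 1).
v_1 = A·v_0 = (4, 0).
v_2 = A·v_1 = (1, 8).
v_3 = A·v_2 = (5, 5).
v_4 = A·v_3 = (3, 7).

v_4 = (3, 7)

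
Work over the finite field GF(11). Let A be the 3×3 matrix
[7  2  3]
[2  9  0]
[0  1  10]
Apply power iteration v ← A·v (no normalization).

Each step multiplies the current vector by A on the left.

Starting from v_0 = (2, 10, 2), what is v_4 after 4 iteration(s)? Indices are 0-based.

v_4 = (7, 7, 8)

v_0 = (2, 10, 2).
v_1 = A·v_0 = (7, 6, 8).
v_2 = A·v_1 = (8, 2, 9).
v_3 = A·v_2 = (10, 1, 4).
v_4 = A·v_3 = (7, 7, 8).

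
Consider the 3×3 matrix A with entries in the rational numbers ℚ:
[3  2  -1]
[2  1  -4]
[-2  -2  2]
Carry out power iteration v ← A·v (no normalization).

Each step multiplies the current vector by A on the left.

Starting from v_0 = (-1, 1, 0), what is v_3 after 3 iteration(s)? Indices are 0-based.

v_0 = (-1, 1, 0).
v_1 = A·v_0 = (-1, -1, 0).
v_2 = A·v_1 = (-5, -3, 4).
v_3 = A·v_2 = (-25, -29, 24).

v_3 = (-25, -29, 24)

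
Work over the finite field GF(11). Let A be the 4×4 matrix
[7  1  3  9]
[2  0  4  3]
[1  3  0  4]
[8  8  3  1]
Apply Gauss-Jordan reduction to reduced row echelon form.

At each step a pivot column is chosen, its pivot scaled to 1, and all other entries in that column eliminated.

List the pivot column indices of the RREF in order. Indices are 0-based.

pivot columns: 0, 1, 2, 3

step 1: normalize row 0 (÷7) = (1, 8, 2, 6)
  row 1: subtract 2×row0 = (0, 6, 0, 2)
  row 2: subtract 1×row0 = (0, 6, 9, 9)
  row 3: subtract 8×row0 = (0, 10, 9, 8)
step 2: normalize row 1 (÷6) = (0, 1, 0, 4)
  row 0: subtract 8×row1 = (1, 0, 2, 7)
  row 2: subtract 6×row1 = (0, 0, 9, 7)
  row 3: subtract 10×row1 = (0, 0, 9, 1)
step 3: normalize row 2 (÷9) = (0, 0, 1, 2)
  row 0: subtract 2×row2 = (1, 0, 0, 3)
  row 3: subtract 9×row2 = (0, 0, 0, 5)
step 4: normalize row 3 (÷5) = (0, 0, 0, 1)
  row 0: subtract 3×row3 = (1, 0, 0, 0)
  row 1: subtract 4×row3 = (0, 1, 0, 0)
  row 2: subtract 2×row3 = (0, 0, 1, 0)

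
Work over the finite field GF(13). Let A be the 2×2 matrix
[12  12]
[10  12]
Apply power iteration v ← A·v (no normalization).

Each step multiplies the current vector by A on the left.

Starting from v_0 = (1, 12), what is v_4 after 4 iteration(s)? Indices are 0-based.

v_0 = (1, 12).
v_1 = A·v_0 = (0, 11).
v_2 = A·v_1 = (2, 2).
v_3 = A·v_2 = (9, 5).
v_4 = A·v_3 = (12, 7).

v_4 = (12, 7)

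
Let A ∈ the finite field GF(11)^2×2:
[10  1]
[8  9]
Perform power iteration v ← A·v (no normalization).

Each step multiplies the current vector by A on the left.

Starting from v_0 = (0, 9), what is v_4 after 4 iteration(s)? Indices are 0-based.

v_0 = (0, 9).
v_1 = A·v_0 = (9, 4).
v_2 = A·v_1 = (6, 9).
v_3 = A·v_2 = (3, 8).
v_4 = A·v_3 = (5, 8).

v_4 = (5, 8)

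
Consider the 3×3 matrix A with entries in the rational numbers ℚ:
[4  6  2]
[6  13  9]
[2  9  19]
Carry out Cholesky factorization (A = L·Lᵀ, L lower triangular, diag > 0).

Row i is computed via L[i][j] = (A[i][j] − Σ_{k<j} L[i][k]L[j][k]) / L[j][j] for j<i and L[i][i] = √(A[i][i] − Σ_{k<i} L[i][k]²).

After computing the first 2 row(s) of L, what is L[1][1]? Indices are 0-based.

Step 1: L[0][0] = √(4) = 2.
  L[1][0] = (6) / L[0][0] = 3.
Step 2: L[1][1] = √(4) = 2.

L[1][1] = 2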